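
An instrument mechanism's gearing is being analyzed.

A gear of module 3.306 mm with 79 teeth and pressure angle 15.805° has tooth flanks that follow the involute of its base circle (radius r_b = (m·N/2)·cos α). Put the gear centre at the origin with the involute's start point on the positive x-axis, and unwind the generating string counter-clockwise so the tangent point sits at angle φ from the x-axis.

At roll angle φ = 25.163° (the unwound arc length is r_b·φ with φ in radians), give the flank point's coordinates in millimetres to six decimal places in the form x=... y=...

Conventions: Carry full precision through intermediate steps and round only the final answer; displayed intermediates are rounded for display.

single-mesh involute tooth geometry (79T wheel at module 3.306)
pitch radius r_p = m·N/2 = 3.306·79/2 = 130.587000
base radius r_b = r_p·cos α = 130.587000·cos 15.805° = 125.650058
roll angle φ = 25.163° = 0.43917720 rad
x = r_b·(cos φ + φ·sin φ) = 137.189473
y = r_b·(sin φ − φ·cos φ) = 3.479854

x=137.189473 y=3.479854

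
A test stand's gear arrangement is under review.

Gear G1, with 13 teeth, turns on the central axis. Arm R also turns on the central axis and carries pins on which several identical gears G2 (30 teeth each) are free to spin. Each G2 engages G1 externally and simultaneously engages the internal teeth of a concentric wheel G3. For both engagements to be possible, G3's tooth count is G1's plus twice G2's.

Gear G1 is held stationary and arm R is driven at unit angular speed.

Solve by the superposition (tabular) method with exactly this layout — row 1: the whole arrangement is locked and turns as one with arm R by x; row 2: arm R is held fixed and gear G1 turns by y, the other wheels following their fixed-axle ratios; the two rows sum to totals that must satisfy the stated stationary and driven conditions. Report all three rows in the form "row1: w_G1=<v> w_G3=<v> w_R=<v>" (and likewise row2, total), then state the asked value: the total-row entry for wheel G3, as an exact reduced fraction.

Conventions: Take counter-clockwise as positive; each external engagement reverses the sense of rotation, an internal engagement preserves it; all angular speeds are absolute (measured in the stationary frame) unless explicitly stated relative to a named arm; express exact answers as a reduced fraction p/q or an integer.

row1: w_G1=1 w_G3=1 w_R=1
row2: w_G1=-1 w_G3=13/73 w_R=0
total: w_G1=0 w_G3=86/73 w_R=1
asked value: 86/73

planetary set (13T centre, 30T on arm, 73T internal) — Willis relation
row 1: whole set turns with the arm by x
row 2 (arm held, sun turns y): ω_ring = −(13/73)·y, ω_arm = 0
boundary: total ω_sun = x + y = 0 and total ω_arm = x = 1  ⇒  y = -1, x = 1
row 2 ring = −(13/73)·(-1) = 13/73
totals (row 1 + row 2): sun 1 + (-1) = 0, ring 1 + 13/73 = 86/73, arm 1 + 0 = 1
asked cell (total, ring) = 86/73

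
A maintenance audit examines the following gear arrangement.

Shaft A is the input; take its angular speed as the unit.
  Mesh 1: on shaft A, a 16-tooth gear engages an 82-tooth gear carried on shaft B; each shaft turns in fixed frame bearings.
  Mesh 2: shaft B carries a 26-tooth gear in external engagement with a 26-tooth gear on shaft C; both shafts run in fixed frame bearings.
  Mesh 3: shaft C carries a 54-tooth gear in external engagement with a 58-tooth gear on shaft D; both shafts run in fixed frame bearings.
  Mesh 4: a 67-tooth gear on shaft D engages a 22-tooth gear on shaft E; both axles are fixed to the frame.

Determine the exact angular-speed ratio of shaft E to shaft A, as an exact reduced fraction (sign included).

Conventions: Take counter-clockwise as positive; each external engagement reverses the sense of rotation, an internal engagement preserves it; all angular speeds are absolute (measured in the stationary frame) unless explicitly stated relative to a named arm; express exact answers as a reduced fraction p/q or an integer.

7236/13079

class = fixed-axis compound train [4 meshes; 4 ratios multiply, 4 sense flips]
mesh 1 [16T→82T]: running ratio 8/41, sense −
mesh 2 [26T→26T]: running ratio 8/41, sense +
mesh 3 [54T→58T]: running ratio 216/1189, sense −
mesh 4 [67T→22T]: running ratio 7236/13079, sense +
ω_out/ω_in = 7236/13079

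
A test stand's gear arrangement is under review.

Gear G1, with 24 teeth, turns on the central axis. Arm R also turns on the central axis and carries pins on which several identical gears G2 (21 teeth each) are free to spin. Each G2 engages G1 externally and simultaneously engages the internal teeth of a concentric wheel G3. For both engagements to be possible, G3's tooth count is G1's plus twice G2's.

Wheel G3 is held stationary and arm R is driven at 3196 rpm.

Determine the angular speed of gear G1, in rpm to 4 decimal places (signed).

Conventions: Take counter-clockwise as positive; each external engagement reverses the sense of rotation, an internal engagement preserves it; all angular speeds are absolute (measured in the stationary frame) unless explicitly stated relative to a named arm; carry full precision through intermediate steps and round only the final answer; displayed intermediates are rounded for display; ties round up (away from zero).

planetary set (24T centre, 21T on arm, 66T internal) — Willis relation
normalise by the input: solve with ω_arm = 1, then scale by 3196 rpm
ring teeth: 24 + 2·21 = 66
24(ω_sun−ω_arm) = −66(ω_ring−ω_arm),  ω_ring = 0, ω_arm = 1
ω_sun = 1 − (66/24)(0−1) = 15/4
scale: ω_sun = 15/4 × 3196 rpm = +11985.0000 rpm

+11985.0000 rpm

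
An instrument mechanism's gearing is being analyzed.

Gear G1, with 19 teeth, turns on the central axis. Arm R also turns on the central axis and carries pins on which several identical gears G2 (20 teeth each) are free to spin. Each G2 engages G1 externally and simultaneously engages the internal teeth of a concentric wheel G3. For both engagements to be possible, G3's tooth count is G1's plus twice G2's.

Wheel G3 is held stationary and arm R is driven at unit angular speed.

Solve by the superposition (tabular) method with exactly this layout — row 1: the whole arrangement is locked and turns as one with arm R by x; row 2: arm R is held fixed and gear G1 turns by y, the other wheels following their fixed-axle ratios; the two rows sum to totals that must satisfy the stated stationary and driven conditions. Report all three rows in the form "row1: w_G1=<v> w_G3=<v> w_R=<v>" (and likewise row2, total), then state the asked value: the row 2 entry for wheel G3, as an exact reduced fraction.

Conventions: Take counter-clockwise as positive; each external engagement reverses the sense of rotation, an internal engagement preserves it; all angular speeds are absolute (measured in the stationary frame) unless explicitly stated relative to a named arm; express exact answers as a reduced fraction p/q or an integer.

planetary set (19T centre, 20T on arm, 59T internal) — Willis relation
superposition row 1 [locked train]: every member turns x
row 2 — arm fixed, fixed-axis ratios: sun y, ring −(19/59)·y, arm 0
boundary: total ω_ring = x − (19/59)·y = 0 and total ω_arm = x = 1  ⇒  y = 59/19, x = 1
row 2 ring = −(19/59)·59/19 = -1
totals (row 1 + row 2): sun 1 + 59/19 = 78/19, ring 1 + (-1) = 0, arm 1 + 0 = 1
asked cell (row2, ring) = -1

row1: w_G1=1 w_G3=1 w_R=1
row2: w_G1=59/19 w_G3=-1 w_R=0
total: w_G1=78/19 w_G3=0 w_R=1
asked value: -1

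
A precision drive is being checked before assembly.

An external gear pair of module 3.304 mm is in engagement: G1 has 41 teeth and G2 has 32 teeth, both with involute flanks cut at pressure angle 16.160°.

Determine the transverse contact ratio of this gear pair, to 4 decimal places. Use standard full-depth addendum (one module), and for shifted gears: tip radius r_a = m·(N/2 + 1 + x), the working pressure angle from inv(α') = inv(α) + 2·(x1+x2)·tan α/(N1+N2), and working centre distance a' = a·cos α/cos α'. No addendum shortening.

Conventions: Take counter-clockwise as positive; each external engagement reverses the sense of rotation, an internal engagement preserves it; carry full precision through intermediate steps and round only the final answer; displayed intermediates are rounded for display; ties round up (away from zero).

topology: single-mesh involute geometry — m = 3.304, 41T/32T pair
base radii: r_b1 = 65.055788, r_b2 = 50.775249
tip radii: r_a1 = 71.036000, r_a2 = 56.168000
no profile shift: α' = α, a' = a
action lengths: √(r_a1²−r_b1²) = 28.528191, √(r_a2²−r_b2²) = 24.014959
base pitch p_b = π·m·cos α = 9.969697
CR = (28.528191 + 24.014959 − 120.596000·sin 16.16000°)/9.969697 = 1.903648
contact ratio ≈ 1.9036

1.9036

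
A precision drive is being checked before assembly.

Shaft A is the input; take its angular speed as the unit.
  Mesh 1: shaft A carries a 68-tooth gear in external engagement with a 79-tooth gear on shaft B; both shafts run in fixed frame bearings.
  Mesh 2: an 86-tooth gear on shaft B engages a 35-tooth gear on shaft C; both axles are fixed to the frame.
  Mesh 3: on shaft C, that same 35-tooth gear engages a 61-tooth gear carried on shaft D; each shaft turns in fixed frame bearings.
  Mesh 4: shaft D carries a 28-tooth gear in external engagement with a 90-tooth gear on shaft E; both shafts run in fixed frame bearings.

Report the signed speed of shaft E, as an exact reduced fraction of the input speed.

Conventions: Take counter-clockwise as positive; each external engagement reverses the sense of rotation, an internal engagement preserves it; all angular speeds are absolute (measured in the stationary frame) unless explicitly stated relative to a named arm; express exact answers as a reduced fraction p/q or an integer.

4-mesh fixed-axis compound train (all bearings frame-fixed)
mesh 1 [68T→79T]: |ω|/ω_in = 1×68/79 = 68/79, sense flips to −
mesh 2 [86T→35T]: |ω|/ω_in = (68/79)×86/35 = 5848/2765, sense flips to +
mesh 3 [35T→61T]: |ω|/ω_in = (5848/2765)×35/61 = 5848/4819, sense flips to −
mesh 4 [28T→90T]: |ω|/ω_in = (5848/4819)×28/90 = 81872/216855, sense flips to +
signed output speed (× input speed) = 81872/216855

81872/216855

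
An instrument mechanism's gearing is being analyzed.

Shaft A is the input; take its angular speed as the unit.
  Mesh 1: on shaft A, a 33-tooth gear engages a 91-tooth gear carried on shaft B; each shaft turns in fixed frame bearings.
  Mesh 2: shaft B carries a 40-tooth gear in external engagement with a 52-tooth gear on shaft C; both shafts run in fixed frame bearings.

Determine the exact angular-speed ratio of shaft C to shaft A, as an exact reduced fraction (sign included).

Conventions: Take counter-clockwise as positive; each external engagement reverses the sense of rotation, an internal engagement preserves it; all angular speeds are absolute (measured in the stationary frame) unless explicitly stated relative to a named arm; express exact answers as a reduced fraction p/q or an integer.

330/1183

class = fixed-axis compound train [2 meshes; 2 ratios multiply, 2 sense flips]
mesh 1 [33T→91T]: running ratio 33/91, sense −
mesh 2 [40T→52T]: running ratio 330/1183, sense +
ω_out/ω_in = 330/1183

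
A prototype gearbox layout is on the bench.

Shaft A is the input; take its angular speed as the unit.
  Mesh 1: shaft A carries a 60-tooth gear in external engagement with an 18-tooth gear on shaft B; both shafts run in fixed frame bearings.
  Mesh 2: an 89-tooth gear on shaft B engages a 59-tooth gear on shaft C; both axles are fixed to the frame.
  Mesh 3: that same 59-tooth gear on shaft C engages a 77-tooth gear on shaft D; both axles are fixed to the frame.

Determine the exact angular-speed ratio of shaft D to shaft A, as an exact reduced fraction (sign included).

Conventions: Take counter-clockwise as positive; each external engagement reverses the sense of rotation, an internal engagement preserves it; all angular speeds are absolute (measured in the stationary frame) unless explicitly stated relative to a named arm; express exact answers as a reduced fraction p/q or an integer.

-890/231

class = fixed-axis compound train [3 meshes; 3 ratios multiply, 3 sense flips]
mesh 1 [60T→18T]: running ratio 10/3, sense −
mesh 2 [89T→59T]: running ratio 890/177, sense +
mesh 3 [59T→77T]: running ratio 890/231, sense −
ω_out/ω_in = -890/231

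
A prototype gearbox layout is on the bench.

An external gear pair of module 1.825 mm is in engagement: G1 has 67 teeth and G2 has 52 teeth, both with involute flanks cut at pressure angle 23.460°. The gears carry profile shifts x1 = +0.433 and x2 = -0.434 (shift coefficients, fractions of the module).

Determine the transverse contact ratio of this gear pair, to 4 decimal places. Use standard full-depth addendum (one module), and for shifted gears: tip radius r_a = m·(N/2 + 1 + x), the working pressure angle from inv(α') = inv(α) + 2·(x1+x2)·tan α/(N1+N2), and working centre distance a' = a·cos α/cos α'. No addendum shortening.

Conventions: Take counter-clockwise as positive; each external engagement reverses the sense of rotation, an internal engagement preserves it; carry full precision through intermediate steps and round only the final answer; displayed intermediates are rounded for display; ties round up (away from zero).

class = single-mesh tooth geometry [involute pair 67T × 52T, m = 1.825]
base radii: r_b1 = 56.083766, r_b2 = 43.527699
tip radii: r_a1 = 63.752725, r_a2 = 48.482950
inv(α') = inv(23.460°) + 2·(+0.433-0.434)·tan α/(67+52) = 0.02452097  ⇒  α' = 23.45778°
a' = a·cos α / cos α' = 108.5875·cos 23.460°/cos 23.45778° = 108.585675
action lengths: √(r_a1²−r_b1²) = 30.315361, √(r_a2²−r_b2²) = 21.352655
base pitch p_b = π·m·cos α = 5.259473
CR = (30.315361 + 21.352655 − 108.585675·sin 23.45778°)/5.259473 = 1.605288
contact ratio ≈ 1.6053

1.6053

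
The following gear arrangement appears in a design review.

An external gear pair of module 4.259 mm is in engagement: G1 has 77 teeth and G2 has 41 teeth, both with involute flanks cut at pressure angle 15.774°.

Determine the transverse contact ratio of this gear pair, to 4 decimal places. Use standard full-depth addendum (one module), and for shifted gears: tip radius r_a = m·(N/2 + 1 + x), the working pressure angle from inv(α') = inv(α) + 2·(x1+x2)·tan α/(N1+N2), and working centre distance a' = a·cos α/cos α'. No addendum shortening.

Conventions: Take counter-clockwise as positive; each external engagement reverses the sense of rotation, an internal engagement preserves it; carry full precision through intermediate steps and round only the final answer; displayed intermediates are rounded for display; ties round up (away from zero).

2.0517

single-mesh involute tooth geometry (77T engaging 41T at module 4.259)
base radii: r_b1 = 157.796571, r_b2 = 84.021551
tip radii: r_a1 = 168.230500, r_a2 = 91.568500
no profile shift: α' = α, a' = a
action lengths: √(r_a1²−r_b1²) = 58.324465, √(r_a2²−r_b2²) = 36.402873
base pitch p_b = π·m·cos α = 12.876170
CR = (58.324465 + 36.402873 − 251.281000·sin 15.77400°)/12.876170 = 2.051713
contact ratio ≈ 2.0517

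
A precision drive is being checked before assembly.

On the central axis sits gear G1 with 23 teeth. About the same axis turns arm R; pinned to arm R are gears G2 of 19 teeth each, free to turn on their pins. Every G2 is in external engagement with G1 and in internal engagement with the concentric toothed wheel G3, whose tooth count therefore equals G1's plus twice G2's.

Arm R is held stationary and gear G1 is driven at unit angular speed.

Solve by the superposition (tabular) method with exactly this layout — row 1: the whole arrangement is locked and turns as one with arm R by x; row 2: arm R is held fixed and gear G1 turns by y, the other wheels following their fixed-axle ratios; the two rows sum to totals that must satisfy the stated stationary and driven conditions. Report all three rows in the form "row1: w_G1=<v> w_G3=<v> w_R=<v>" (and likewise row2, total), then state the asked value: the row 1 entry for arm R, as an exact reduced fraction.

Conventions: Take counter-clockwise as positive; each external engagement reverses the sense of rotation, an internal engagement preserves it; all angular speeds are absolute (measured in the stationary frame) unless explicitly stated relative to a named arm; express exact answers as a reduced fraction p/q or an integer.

recognized (axles ride arm R): planetary set, 23/19/61 teeth
row 1: whole set turns with the arm by x
row 2: sun turns y, ring = −(23/61)·y, arm 0
boundary: total ω_arm = x = 0 and total ω_sun = x + y = 1  ⇒  y = 1, x = 0
row 2 ring = −(23/61)·1 = -23/61
totals (row 1 + row 2): sun 0 + 1 = 1, ring 0 + (-23/61) = -23/61, arm 0 + 0 = 0
asked cell (row1, arm) = 0

row1: w_G1=0 w_G3=0 w_R=0
row2: w_G1=1 w_G3=-23/61 w_R=0
total: w_G1=1 w_G3=-23/61 w_R=0
asked value: 0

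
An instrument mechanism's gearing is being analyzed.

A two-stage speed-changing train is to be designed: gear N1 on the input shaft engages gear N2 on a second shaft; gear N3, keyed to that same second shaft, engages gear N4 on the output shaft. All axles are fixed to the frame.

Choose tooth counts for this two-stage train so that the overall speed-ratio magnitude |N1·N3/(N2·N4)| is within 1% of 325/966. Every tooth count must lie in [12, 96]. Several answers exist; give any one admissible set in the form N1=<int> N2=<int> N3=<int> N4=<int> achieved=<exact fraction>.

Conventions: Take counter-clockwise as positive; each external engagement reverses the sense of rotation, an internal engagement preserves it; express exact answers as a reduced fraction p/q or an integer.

N1=13 N2=14 N3=25 N4=69 achieved=325/966

class = fixed-axis compound train [2-stage, 325/966 wanted]
target = 325/966 in lowest terms: an exact hit needs N1·N3 = k·325 and N2·N4 = k·966 for one integer k, every count in [12, 96]; additionally prefer no 1:1 stage (N1 ≠ N2, N3 ≠ N4)
k = 1: N1·N3 = 325 = 13·25, N2·N4 = 966 = 14·69
achieved = 13·25/(14·69) = 325/966; |achieved − target| = 0 ≤ 13/3864 ✓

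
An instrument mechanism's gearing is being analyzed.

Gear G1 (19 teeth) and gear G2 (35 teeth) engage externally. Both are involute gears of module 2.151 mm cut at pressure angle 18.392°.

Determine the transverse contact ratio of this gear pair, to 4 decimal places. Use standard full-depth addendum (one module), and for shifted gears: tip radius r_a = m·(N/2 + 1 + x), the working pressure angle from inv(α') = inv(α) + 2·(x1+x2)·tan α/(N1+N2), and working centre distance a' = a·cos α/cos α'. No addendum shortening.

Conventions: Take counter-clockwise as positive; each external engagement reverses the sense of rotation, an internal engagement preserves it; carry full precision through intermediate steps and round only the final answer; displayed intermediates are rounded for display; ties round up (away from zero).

1.6835

topology: single-mesh involute geometry — m = 2.151, 19T/35T pair
base radii: r_b1 = 19.390707, r_b2 = 35.719724
tip radii: r_a1 = 22.585500, r_a2 = 39.793500
no profile shift: α' = α, a' = a
action lengths: √(r_a1²−r_b1²) = 11.580383, √(r_a2²−r_b2²) = 17.539212
base pitch p_b = π·m·cos α = 6.412390
CR = (11.580383 + 17.539212 − 58.077000·sin 18.39200°)/6.412390 = 1.683513
contact ratio ≈ 1.6835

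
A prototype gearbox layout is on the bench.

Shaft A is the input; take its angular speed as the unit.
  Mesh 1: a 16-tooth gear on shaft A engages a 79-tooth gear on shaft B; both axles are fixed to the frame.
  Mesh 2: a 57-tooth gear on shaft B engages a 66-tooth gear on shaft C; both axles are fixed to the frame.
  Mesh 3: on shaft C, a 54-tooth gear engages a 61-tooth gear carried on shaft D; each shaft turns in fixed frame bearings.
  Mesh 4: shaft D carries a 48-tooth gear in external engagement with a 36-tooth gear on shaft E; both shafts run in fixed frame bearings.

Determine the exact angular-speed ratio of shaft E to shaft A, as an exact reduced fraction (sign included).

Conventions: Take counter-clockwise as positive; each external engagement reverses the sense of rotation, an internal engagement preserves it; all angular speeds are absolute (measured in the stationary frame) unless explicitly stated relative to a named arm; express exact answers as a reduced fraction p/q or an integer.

10944/53009

class = fixed-axis compound train [4 meshes; 4 ratios multiply, 4 sense flips]
mesh 1 [16T→79T]: running ratio 16/79, sense −
mesh 2 [57T→66T]: running ratio 152/869, sense +
mesh 3 [54T→61T]: running ratio 8208/53009, sense −
mesh 4 [48T→36T]: running ratio 10944/53009, sense +
ω_out/ω_in = 10944/53009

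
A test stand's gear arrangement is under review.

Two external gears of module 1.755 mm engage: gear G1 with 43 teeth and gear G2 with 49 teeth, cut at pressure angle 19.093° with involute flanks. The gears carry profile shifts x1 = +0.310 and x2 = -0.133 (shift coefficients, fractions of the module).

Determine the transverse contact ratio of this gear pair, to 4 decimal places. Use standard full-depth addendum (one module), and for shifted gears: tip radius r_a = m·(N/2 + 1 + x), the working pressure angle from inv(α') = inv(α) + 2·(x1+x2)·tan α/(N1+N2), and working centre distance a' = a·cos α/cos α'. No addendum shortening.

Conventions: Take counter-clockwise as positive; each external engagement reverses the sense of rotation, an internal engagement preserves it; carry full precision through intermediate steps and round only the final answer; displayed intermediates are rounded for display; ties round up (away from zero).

single-mesh involute tooth geometry (43T engaging 49T at module 1.755)
base radii: r_b1 = 35.656793, r_b2 = 40.632159
tip radii: r_a1 = 40.031550, r_a2 = 44.519085
inv(α') = inv(19.093°) + 2·(+0.310-0.133)·tan α/(43+49) = 0.01424042  ⇒  α' = 19.70824°
a' = a·cos α / cos α' = 80.7300·cos 19.093°/cos 19.70824° = 81.035867
action lengths: √(r_a1²−r_b1²) = 18.196651, √(r_a2²−r_b2²) = 18.192761
base pitch p_b = π·m·cos α = 5.210192
CR = (18.196651 + 18.192761 − 81.035867·sin 19.70824°)/5.210192 = 1.739213
contact ratio ≈ 1.7392

1.7392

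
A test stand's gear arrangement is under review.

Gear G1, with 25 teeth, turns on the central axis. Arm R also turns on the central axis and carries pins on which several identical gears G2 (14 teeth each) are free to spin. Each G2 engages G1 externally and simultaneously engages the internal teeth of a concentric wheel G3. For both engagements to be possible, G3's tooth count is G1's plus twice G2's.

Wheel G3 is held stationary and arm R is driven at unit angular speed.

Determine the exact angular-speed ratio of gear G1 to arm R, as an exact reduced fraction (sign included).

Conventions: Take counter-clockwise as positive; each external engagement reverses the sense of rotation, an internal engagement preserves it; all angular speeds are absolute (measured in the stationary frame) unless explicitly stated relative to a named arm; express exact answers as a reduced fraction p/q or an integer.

class = planetary set [G3 = 25+2·14 = 53; Willis about the carrier]
ring teeth: 25 + 2·14 = 53
25(ω_sun−ω_arm) = −53(ω_ring−ω_arm),  ω_ring = 0, ω_arm = 1
ω_sun = 1 − (53/25)(0−1) = 78/25
ω_out/ω_in = 78/25

78/25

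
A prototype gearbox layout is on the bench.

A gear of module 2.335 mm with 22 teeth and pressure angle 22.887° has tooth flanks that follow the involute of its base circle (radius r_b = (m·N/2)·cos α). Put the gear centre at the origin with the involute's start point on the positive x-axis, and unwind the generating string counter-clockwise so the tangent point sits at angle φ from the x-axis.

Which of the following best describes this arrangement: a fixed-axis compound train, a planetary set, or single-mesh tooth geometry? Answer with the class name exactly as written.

recognized (one wheel, involute flank): single-mesh tooth geometry, m = 2.335, N = 22
classification: single-mesh tooth geometry

single-mesh tooth geometry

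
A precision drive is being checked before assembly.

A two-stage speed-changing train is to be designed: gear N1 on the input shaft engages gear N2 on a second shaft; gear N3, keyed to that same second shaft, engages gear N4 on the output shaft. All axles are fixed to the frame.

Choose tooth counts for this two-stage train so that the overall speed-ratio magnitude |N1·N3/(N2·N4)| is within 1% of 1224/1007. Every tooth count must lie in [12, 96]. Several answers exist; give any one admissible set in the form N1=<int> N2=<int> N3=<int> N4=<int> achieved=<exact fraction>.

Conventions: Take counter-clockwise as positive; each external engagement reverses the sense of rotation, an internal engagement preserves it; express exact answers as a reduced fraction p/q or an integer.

design class (target 1224/1007): fixed-axis compound train
target = 1224/1007 in lowest terms: an exact hit needs N1·N3 = k·1224 and N2·N4 = k·1007 for one integer k, every count in [12, 96]; additionally prefer no 1:1 stage (N1 ≠ N2, N3 ≠ N4)
k = 1: N1·N3 = 1224 = 17·72, N2·N4 = 1007 = 19·53
achieved = 17·72/(19·53) = 1224/1007; |achieved − target| = 0 ≤ 306/25175 ✓

N1=17 N2=19 N3=72 N4=53 achieved=1224/1007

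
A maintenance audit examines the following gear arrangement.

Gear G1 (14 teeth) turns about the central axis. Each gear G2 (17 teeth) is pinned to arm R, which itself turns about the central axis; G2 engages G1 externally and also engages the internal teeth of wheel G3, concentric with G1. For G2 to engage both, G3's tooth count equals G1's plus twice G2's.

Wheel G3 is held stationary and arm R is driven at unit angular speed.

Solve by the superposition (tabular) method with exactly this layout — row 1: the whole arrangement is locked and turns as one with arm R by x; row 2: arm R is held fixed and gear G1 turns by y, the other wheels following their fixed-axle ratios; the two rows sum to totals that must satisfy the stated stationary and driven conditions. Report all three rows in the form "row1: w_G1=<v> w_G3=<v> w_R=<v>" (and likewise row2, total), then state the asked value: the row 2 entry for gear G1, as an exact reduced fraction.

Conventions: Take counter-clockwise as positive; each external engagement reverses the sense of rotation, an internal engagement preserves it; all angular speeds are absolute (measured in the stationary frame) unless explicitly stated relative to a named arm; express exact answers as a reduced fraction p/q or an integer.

row1: w_G1=1 w_G3=1 w_R=1
row2: w_G1=24/7 w_G3=-1 w_R=0
total: w_G1=31/7 w_G3=0 w_R=1
asked value: 24/7

topology: planetary set — G1 14T / G2 17T / G3 48T, arm = carrier (Willis)
superposition row 1 [locked train]: every member turns x
row 2 (arm held, sun turns y): ω_ring = −(14/48)·y, ω_arm = 0
boundary: total ω_ring = x − (14/48)·y = 0 and total ω_arm = x = 1  ⇒  y = 24/7, x = 1
row 2 ring = −(14/48)·24/7 = -1
totals (row 1 + row 2): sun 1 + 24/7 = 31/7, ring 1 + (-1) = 0, arm 1 + 0 = 1
asked cell (row2, sun) = 24/7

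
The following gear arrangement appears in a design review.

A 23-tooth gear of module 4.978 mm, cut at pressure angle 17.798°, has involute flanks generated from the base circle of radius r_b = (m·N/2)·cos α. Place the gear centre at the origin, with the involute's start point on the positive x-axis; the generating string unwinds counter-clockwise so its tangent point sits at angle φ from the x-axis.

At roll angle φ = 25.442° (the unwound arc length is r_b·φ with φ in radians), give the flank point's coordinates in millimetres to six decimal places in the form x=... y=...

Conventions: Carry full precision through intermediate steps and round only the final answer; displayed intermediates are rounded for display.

x=59.618944 y=1.559662

class = single-mesh tooth geometry [base-circle involute, m = 4.978, 23T]
pitch radius r_p = m·N/2 = 4.978·23/2 = 57.247000
base radius r_b = r_p·cos α = 57.247000·cos 17.798° = 54.507162
roll angle φ = 25.442° = 0.44404667 rad
x = r_b·(cos φ + φ·sin φ) = 59.618944
y = r_b·(sin φ − φ·cos φ) = 1.559662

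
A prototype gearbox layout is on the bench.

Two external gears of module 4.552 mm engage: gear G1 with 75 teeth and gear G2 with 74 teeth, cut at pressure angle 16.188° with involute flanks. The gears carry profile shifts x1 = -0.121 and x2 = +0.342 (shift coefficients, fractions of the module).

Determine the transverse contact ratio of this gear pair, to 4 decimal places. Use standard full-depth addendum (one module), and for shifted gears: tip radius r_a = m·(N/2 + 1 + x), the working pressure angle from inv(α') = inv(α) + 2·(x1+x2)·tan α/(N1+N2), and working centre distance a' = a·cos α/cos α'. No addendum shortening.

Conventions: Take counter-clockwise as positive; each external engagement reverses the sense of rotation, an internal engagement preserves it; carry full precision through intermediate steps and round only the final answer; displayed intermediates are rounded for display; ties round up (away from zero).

2.0336

topology: single-mesh involute geometry — m = 4.552, 75T/74T pair
base radii: r_b1 = 163.932103, r_b2 = 161.746341
tip radii: r_a1 = 174.701208, r_a2 = 174.532784
inv(α') = inv(16.188°) + 2·(-0.121+0.342)·tan α/(75+74) = 0.00862701  ⇒  α' = 16.75242°
a' = a·cos α / cos α' = 339.1240·cos 16.188°/cos 16.75242° = 340.113117
action lengths: √(r_a1²−r_b1²) = 60.388556, √(r_a2²−r_b2²) = 65.572965
base pitch p_b = π·m·cos α = 13.733544
CR = (60.388556 + 65.572965 − 340.113117·sin 16.75242°)/13.733544 = 2.033594
contact ratio ≈ 2.0336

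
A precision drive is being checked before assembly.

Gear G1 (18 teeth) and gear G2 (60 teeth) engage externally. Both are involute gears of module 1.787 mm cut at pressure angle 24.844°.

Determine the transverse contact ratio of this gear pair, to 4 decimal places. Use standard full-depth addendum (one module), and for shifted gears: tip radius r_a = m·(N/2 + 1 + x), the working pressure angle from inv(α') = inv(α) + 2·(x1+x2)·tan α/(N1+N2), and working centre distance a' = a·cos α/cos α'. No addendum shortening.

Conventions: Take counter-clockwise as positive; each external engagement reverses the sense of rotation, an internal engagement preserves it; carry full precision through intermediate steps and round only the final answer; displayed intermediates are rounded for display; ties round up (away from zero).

recognized (one external pair, fixed centres): single-mesh tooth geometry, m = 1.787, N1 = 18, N2 = 60
base radii: r_b1 = 14.594600, r_b2 = 48.648668
tip radii: r_a1 = 17.870000, r_a2 = 55.397000
no profile shift: α' = α, a' = a
action lengths: √(r_a1²−r_b1²) = 10.311864, √(r_a2²−r_b2²) = 26.497825
base pitch p_b = π·m·cos α = 5.094477
CR = (10.311864 + 26.497825 − 69.693000·sin 24.84400°)/5.094477 = 1.477726
contact ratio ≈ 1.4777

1.4777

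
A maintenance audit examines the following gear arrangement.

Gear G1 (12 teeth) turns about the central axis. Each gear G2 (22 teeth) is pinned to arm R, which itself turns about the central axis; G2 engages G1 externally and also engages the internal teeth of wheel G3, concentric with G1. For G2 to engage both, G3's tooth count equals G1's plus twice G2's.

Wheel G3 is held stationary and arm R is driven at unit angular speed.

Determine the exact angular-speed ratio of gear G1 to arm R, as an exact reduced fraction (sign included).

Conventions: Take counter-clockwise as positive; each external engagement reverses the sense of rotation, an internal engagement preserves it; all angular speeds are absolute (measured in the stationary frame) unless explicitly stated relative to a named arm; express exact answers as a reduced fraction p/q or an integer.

class = planetary set [G3 = 12+2·22 = 56; Willis about the carrier]
ring teeth: 12 + 2·22 = 56
12(ω_sun−ω_arm) = −56(ω_ring−ω_arm),  ω_ring = 0, ω_arm = 1
ω_sun = 1 − (56/12)(0−1) = 17/3
ω_out/ω_in = 17/3

17/3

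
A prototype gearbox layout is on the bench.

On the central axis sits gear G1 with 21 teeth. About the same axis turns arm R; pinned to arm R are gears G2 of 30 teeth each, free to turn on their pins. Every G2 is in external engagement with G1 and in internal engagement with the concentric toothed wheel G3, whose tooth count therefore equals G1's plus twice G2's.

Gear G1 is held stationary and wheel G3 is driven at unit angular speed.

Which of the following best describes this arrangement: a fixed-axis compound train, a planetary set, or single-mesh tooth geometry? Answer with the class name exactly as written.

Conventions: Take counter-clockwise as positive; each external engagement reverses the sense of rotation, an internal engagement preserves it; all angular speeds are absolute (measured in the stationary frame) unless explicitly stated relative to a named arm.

planetary set

planetary set (21T centre, 30T on arm, 81T internal) — Willis relation
classification: planetary set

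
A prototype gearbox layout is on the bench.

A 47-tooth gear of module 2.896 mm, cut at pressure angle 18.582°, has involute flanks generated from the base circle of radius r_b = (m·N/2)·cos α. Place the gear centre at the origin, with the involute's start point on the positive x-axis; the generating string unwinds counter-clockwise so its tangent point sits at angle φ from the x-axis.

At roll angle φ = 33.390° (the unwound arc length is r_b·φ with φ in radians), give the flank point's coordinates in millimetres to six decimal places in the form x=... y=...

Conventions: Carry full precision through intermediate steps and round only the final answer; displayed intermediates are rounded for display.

recognized (one wheel, involute flank): single-mesh tooth geometry, m = 2.896, N = 47
pitch radius r_p = m·N/2 = 2.896·47/2 = 68.056000
base radius r_b = r_p·cos α = 68.056000·cos 18.582° = 64.508143
roll angle φ = 33.390° = 0.58276544 rad
x = r_b·(cos φ + φ·sin φ) = 74.549491
y = r_b·(sin φ − φ·cos φ) = 4.112946

x=74.549491 y=4.112946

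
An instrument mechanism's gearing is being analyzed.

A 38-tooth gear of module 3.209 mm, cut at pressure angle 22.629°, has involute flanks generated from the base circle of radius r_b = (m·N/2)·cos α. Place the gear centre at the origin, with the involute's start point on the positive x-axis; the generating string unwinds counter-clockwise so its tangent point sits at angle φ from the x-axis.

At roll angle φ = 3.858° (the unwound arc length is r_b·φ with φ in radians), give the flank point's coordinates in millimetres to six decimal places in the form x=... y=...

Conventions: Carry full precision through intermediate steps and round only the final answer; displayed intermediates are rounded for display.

x=56.404619 y=0.005724

topology: single-mesh involute geometry — m = 3.209, N = 38
pitch radius r_p = m·N/2 = 3.209·38/2 = 60.971000
base radius r_b = r_p·cos α = 60.971000·cos 22.629° = 56.277184
roll angle φ = 3.858° = 0.06733480 rad
x = r_b·(cos φ + φ·sin φ) = 56.404619
y = r_b·(sin φ − φ·cos φ) = 0.005724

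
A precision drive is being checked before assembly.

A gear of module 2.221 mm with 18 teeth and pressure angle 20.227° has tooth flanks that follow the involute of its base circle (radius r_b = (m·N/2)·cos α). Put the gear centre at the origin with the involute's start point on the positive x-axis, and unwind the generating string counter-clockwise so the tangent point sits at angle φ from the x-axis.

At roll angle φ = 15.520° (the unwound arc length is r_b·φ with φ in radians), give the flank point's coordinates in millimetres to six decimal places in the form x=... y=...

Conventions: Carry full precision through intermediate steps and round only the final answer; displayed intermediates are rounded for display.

x=19.431817 y=0.123351

topology: single-mesh involute geometry — m = 2.221, N = 18
pitch radius r_p = m·N/2 = 2.221·18/2 = 19.989000
base radius r_b = r_p·cos α = 19.989000·cos 20.227° = 18.756282
roll angle φ = 15.520° = 0.27087510 rad
x = r_b·(cos φ + φ·sin φ) = 19.431817
y = r_b·(sin φ − φ·cos φ) = 0.123351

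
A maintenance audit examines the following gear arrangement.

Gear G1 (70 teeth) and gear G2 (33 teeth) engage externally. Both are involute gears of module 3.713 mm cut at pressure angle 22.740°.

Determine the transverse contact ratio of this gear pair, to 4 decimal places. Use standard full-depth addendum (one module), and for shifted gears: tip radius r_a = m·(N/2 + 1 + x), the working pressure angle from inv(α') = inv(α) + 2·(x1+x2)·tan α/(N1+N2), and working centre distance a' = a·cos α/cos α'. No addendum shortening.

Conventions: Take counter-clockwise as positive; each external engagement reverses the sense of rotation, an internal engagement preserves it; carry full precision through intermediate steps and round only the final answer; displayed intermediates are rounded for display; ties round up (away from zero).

1.6129

topology: single-mesh involute geometry — m = 3.713, 70T/33T pair
base radii: r_b1 = 119.853397, r_b2 = 56.502316
tip radii: r_a1 = 133.668000, r_a2 = 64.977500
no profile shift: α' = α, a' = a
action lengths: √(r_a1²−r_b1²) = 59.180212, √(r_a2²−r_b2²) = 32.086817
base pitch p_b = π·m·cos α = 10.758016
CR = (59.180212 + 32.086817 − 191.219500·sin 22.74000°)/10.758016 = 1.612856
contact ratio ≈ 1.6129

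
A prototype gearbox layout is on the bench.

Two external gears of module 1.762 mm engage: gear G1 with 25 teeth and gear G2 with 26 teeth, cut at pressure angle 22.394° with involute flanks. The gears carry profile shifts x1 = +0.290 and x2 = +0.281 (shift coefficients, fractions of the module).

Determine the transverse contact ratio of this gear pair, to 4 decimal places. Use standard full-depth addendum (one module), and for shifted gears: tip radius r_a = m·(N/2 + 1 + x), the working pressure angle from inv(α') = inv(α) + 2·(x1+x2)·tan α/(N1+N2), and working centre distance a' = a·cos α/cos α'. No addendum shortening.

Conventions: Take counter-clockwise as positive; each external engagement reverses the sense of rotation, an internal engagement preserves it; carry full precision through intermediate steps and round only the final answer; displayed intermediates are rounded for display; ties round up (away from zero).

recognized (one external pair, fixed centres): single-mesh tooth geometry, m = 1.762, N1 = 25, N2 = 26
base radii: r_b1 = 20.364005, r_b2 = 21.178565
tip radii: r_a1 = 24.297980, r_a2 = 25.163122
inv(α') = inv(22.394°) + 2·(+0.290+0.281)·tan α/(25+26) = 0.03042536  ⇒  α' = 25.11794°
a' = a·cos α / cos α' = 44.9310·cos 22.394°/cos 25.11794° = 45.881293
action lengths: √(r_a1²−r_b1²) = 13.255155, √(r_a2²−r_b2²) = 13.588638
base pitch p_b = π·m·cos α = 5.118033
CR = (13.255155 + 13.588638 − 45.881293·sin 25.11794°)/5.118033 = 1.439609
contact ratio ≈ 1.4396

1.4396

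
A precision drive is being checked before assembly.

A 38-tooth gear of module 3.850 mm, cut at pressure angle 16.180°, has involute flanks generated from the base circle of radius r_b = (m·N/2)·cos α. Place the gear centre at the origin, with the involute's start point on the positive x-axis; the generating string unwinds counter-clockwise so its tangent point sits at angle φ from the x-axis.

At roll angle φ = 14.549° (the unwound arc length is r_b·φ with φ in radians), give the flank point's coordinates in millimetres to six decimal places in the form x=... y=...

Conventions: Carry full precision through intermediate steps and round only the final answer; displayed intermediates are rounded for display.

single-mesh involute tooth geometry (38T wheel at module 3.850)
pitch radius r_p = m·N/2 = 3.850·38/2 = 73.150000
base radius r_b = r_p·cos α = 73.150000·cos 16.180° = 70.252603
roll angle φ = 14.549° = 0.25392795 rad
x = r_b·(cos φ + φ·sin φ) = 72.481146
y = r_b·(sin φ − φ·cos φ) = 0.380952

x=72.481146 y=0.380952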